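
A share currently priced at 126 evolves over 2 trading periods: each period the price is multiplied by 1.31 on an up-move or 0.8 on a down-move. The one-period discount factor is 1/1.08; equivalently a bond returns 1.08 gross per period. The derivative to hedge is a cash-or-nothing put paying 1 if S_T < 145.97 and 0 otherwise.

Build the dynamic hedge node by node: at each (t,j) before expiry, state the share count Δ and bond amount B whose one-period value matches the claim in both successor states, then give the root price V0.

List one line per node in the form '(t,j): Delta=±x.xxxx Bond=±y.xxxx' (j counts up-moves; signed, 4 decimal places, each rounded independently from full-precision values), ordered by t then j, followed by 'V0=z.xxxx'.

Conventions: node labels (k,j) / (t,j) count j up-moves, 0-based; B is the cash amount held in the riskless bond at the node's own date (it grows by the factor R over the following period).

Risk-neutral probability p* = (R−d)/(u−d) = (1.08−0.8)/(1.31−0.8) = 0.5490.
Expiry values: V(2,0)=1.0000, V(2,1)=1.0000, V(2,2)=0.0000
(1,0): S=100.8000. Δ = (V_up−V_dn)/(S_up−S_dn) = (1.0000−1.0000)/(132.0480−80.6400) = 0.0000. V = [p*·1.0000 + (1−p*)·1.0000]/1.08 = 0.9259. B = V − Δ·S = 0.9259.
(1,1): S=165.0600. Δ = (V_up−V_dn)/(S_up−S_dn) = (0.0000−1.0000)/(216.2286−132.0480) = -0.0119. V = [p*·0.0000 + (1−p*)·1.0000]/1.08 = 0.4176. B = V − Δ·S = 2.3784.
(0,0): S=126.0000. Δ = (V_up−V_dn)/(S_up−S_dn) = (0.4176−0.9259)/(165.0600−100.8000) = -0.0079. V = [p*·0.4176 + (1−p*)·0.9259]/1.08 = 0.5989. B = V − Δ·S = 1.5957.
As a check, the time-0 holding Δ(0,0)·S0 + B(0,0) comes to 0.5989 — exactly V0.

(0,0): Delta=-0.0079 Bond=1.5957
(1,0): Delta=0.0000 Bond=0.9259
(1,1): Delta=-0.0119 Bond=2.3784
V0=0.5989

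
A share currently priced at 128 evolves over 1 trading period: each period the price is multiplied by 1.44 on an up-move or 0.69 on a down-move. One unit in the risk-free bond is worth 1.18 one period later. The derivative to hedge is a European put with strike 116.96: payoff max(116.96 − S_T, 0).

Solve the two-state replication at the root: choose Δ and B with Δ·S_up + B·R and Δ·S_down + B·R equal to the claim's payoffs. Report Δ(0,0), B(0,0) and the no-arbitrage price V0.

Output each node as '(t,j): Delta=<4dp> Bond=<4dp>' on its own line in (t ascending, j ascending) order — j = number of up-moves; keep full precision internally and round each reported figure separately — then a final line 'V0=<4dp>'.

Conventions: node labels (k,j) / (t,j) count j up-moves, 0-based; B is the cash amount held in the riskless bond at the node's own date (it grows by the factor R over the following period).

(0,0): Delta=-0.2983 Bond=46.6007
V0=8.4140

Arbitrage-free pricing uses the up-move probability p* = (R−d)/(u−d) = 0.6533, discounting each step at R = 1.18.
Expiry values: V(1,0)=28.6400, V(1,1)=0.0000
Node (0,0) S=128.0000: V=(p*·0.0000+(1−p*)·28.6400)/1.18=8.4140; Δ=(0.0000−28.6400)/(184.3200−88.3200)=-0.2983; B=V−Δ·S=46.6007
Sanity check at the root: Δ(0,0)·S0 + B(0,0) reproduces V0 = 8.4140.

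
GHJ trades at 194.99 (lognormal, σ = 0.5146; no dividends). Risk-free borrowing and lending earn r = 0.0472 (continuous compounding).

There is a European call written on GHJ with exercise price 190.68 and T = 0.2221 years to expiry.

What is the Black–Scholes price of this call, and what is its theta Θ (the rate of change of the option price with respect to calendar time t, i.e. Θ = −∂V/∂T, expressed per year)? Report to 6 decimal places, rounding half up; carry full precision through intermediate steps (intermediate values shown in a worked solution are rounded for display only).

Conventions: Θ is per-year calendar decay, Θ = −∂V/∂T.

price = 21.833177
Θ = -45.597914

σ√T = 0.5146·√0.2221 = 0.242518
d₁ = (ln(S/K) + (r+σ²/2)T) / (σ√T) = (ln(194.99/190.68) + (0.0472+0.5146²/2)·0.2221) / 0.242518 = (0.022352 + 0.039891) / 0.242518 = 0.256650
d₂ = d₁ − σ√T = 0.256650 − 0.242518 = 0.014132
e^{−rT} = 0.989572
N(d₁) = 0.601276,  N(d₂) = 0.505638
Call price V = S·N(d₁) − K·e^{−rT}·N(d₂) = 117.242715 − 95.409539 = 21.833177
φ(d₁) = (1/√(2π))·e^{−d₁²/2} = 0.386017
Θ = −S·φ(d₁)·σ/(2√T) − r·K·e^{−rT}·N(d₂) = −41.094584 − 4.503330 = -45.597914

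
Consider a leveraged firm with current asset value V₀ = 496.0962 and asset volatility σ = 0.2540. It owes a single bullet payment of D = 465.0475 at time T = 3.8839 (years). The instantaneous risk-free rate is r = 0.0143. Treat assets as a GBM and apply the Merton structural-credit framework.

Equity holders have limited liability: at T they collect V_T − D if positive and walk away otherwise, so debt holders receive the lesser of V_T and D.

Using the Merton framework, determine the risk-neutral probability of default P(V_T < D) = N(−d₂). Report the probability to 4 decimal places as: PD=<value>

PD=0.5041

With assets at 496.0962 and a single debt payment of 465.0475 at 3.8839 years:
d₁ = [ln(V₀/D) + (r + σ²/2)T] / (σ√T)
   = [ln(496.0962/465.0475) + (0.0143 + 0.5·0.2540²)·3.8839] / (0.2540·√3.8839)
   = [0.064630 + 0.180827] / 0.500573 = 0.490352
d₂ = d₁ − σ√T = 0.490352 − 0.500573 = -0.010222
risk-neutral PD = N(−d₂) = N(0.010222) = 0.504078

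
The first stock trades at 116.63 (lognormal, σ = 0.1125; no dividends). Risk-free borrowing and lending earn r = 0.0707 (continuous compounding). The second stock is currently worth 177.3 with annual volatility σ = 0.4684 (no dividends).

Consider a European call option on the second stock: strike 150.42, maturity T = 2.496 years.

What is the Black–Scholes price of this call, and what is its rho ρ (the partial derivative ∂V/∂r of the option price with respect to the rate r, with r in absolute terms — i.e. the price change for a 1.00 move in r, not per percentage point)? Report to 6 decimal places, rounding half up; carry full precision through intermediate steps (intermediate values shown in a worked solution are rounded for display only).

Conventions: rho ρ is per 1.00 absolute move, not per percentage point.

σ√T = 0.4684·√2.496 = 0.740013
d₁ = (ln(S/K) + (r+σ²/2)T) / (σ√T) = (ln(177.3/150.42) + (0.0707+0.4684²/2)·2.496) / 0.740013 = (0.164412 + 0.450277) / 0.740013 = 0.830646
d₂ = d₁ − σ√T = 0.830646 − 0.740013 = 0.090633
e^{−rT} = 0.838226
N(d₁) = 0.796913,  N(d₂) = 0.536108
Call price V = S·N(d₁) − K·e^{−rT}·N(d₂) = 141.292696 − 67.595702 = 73.696994
ρ = K·T·e^{−rT}·N(d₂) = 168.718872

price = 73.696994
ρ = 168.718872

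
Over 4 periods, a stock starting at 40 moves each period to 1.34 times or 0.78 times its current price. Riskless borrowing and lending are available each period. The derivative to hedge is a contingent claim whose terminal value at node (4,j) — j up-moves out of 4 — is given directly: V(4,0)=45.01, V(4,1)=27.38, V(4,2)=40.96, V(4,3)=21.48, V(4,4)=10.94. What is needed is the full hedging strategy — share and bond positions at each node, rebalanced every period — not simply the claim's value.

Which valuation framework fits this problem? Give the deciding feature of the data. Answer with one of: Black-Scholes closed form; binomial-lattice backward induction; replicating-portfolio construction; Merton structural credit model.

Key observation: what is demanded is not a single number but the (Δ, B) position at each node of the 1.34/0.78 tree starting at 40; constructing those positions is the replicating-portfolio method.

framework: replicating-portfolio construction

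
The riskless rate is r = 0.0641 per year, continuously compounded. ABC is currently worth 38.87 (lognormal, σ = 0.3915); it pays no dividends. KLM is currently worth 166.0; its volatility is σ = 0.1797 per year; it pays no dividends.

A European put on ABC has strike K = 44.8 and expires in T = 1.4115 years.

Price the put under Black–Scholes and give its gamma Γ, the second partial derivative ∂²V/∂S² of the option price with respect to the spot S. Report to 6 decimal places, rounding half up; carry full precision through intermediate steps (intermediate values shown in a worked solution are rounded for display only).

price = 8.408527
Γ = 0.021903

σ√T = 0.3915·√1.4115 = 0.465128
d₁ = (ln(S/K) + (r+σ²/2)T) / (σ√T) = (ln(38.87/44.8) + (0.0641+0.3915²/2)·1.4115) / 0.465128 = (-0.141985 + 0.198649) / 0.465128 = 0.121824
d₂ = d₁ − σ√T = 0.121824 − 0.465128 = -0.343304
e^{−rT} = 0.913495
N(−d₁) = 0.451519,  N(−d₂) = 0.634315
Put price V = K·e^{−rT}·N(−d₂) − S·N(−d₁) = 25.959081 − 17.550554 = 8.408527
φ(d₁) = (1/√(2π))·e^{−d₁²/2} = 0.395993
Γ = φ(d₁) / (S·σ·√T) = 0.021903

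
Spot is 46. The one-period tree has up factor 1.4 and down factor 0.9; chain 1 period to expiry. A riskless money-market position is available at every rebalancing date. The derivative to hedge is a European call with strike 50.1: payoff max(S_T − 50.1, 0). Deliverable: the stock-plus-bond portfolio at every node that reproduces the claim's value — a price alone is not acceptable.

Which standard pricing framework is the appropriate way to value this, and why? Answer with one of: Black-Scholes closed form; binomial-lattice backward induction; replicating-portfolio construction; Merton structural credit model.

framework: replicating-portfolio construction

Key observation: what is demanded is not a single number but the (Δ, B) position at each node of the 1.4/0.9 tree starting at 46; constructing those positions is the replicating-portfolio method.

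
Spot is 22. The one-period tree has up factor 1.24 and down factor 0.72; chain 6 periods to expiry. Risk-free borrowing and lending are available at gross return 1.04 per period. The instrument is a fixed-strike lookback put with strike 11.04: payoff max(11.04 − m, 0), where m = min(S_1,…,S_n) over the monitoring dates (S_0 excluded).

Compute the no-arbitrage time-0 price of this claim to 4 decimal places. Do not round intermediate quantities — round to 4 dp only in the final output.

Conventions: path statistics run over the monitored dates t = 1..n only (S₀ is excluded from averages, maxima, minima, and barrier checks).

With p* = (R−d)/(u−d) = 0.6154, sum probability × payoff across the paths and divide by R^6.
Enumerate all 2^6 = 64 price paths (U = up ×1.24, D = down ×0.72); each path with k up-moves has probability p*^k·(1−p*)^(6−k).
DDDDDD: m=3.0649, payoff=7.9751, prob=0.003237
UDDDDD: m=5.2785, payoff=5.7615, prob=0.005179
DUDDDD: m=5.2785, payoff=5.7615, prob=0.005179
UUDDDD: m=9.0907, payoff=1.9493, prob=0.008287
DDUDDD: m=5.2785, payoff=5.7615, prob=0.005179
UDUDDD: m=9.0907, payoff=1.9493, prob=0.008287
DUUDDD: m=9.0907, payoff=1.9493, prob=0.008287
UUUDDD: m=15.6562, payoff=0.0000, prob=0.013259
DDDUDD: m=5.2785, payoff=5.7615, prob=0.005179
UDDUDD: m=9.0907, payoff=1.9493, prob=0.008287
DUDUDD: m=9.0907, payoff=1.9493, prob=0.008287
UUDUDD: m=15.6562, payoff=0.0000, prob=0.013259
DDUUDD: m=9.0907, payoff=1.9493, prob=0.008287
UDUUDD: m=15.6562, payoff=0.0000, prob=0.013259
DUUUDD: m=15.6562, payoff=0.0000, prob=0.013259
UUUUDD: m=26.9634, payoff=0.0000, prob=0.021215
DDDDUD: m=5.2785, payoff=5.7615, prob=0.005179
UDDDUD: m=9.0907, payoff=1.9493, prob=0.008287
DUDDUD: m=9.0907, payoff=1.9493, prob=0.008287
UUDDUD: m=15.6562, payoff=0.0000, prob=0.013259
DDUDUD: m=9.0907, payoff=1.9493, prob=0.008287
UDUDUD: m=15.6562, payoff=0.0000, prob=0.013259
DUUDUD: m=15.6562, payoff=0.0000, prob=0.013259
UUUDUD: m=26.9634, payoff=0.0000, prob=0.021215
DDDUUD: m=8.2115, payoff=2.8285, prob=0.008287
UDDUUD: m=14.1420, payoff=0.0000, prob=0.013259
DUDUUD: m=14.1420, payoff=0.0000, prob=0.013259
UUDUUD: m=24.3556, payoff=0.0000, prob=0.021215
DDUUUD: m=11.4048, payoff=0.0000, prob=0.013259
UDUUUD: m=19.6416, payoff=0.0000, prob=0.021215
DUUUUD: m=15.8400, payoff=0.0000, prob=0.021215
UUUUUD: m=27.2800, payoff=0.0000, prob=0.033944
DDDDDU: m=4.2568, payoff=6.7832, prob=0.005179
UDDDDU: m=7.3312, payoff=3.7088, prob=0.008287
DUDDDU: m=7.3312, payoff=3.7088, prob=0.008287
UUDDDU: m=12.6259, payoff=0.0000, prob=0.013259
DDUDDU: m=7.3312, payoff=3.7088, prob=0.008287
UDUDDU: m=12.6259, payoff=0.0000, prob=0.013259
DUUDDU: m=12.6259, payoff=0.0000, prob=0.013259
UUUDDU: m=21.7447, payoff=0.0000, prob=0.021215
DDDUDU: m=7.3312, payoff=3.7088, prob=0.008287
UDDUDU: m=12.6259, payoff=0.0000, prob=0.013259
DUDUDU: m=12.6259, payoff=0.0000, prob=0.013259
UUDUDU: m=21.7447, payoff=0.0000, prob=0.021215
DDUUDU: m=11.4048, payoff=0.0000, prob=0.013259
UDUUDU: m=19.6416, payoff=0.0000, prob=0.021215
DUUUDU: m=15.8400, payoff=0.0000, prob=0.021215
UUUUDU: m=27.2800, payoff=0.0000, prob=0.033944
DDDDUU: m=5.9122, payoff=5.1278, prob=0.008287
UDDDUU: m=10.1822, payoff=0.8578, prob=0.013259
DUDDUU: m=10.1822, payoff=0.8578, prob=0.013259
UUDDUU: m=17.5360, payoff=0.0000, prob=0.021215
DDUDUU: m=10.1822, payoff=0.8578, prob=0.013259
UDUDUU: m=17.5360, payoff=0.0000, prob=0.021215
DUUDUU: m=15.8400, payoff=0.0000, prob=0.021215
UUUDUU: m=27.2800, payoff=0.0000, prob=0.033944
DDDUUU: m=8.2115, payoff=2.8285, prob=0.013259
UDDUUU: m=14.1420, payoff=0.0000, prob=0.021215
DUDUUU: m=14.1420, payoff=0.0000, prob=0.021215
UUDUUU: m=24.3556, payoff=0.0000, prob=0.033944
DDUUUU: m=11.4048, payoff=0.0000, prob=0.021215
UDUUUU: m=19.6416, payoff=0.0000, prob=0.033944
DUUUUU: m=15.8400, payoff=0.0000, prob=0.033944
UUUUUU: m=27.2800, payoff=0.0000, prob=0.054310
Price = Σ prob·payoff / R^6 = 0.616044 / 1.265319 = 0.4869

price = 0.4869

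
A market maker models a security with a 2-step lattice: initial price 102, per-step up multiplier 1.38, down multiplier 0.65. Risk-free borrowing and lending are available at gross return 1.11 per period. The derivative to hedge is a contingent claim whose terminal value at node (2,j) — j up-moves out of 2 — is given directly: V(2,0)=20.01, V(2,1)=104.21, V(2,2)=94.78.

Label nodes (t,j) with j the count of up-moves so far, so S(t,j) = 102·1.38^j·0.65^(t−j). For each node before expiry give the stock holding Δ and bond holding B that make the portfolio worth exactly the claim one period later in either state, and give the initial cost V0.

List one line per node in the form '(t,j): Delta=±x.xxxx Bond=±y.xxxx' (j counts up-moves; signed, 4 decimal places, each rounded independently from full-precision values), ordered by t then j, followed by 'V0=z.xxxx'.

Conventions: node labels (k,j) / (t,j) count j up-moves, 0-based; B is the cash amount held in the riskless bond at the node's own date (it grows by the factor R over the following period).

(0,0): Delta=0.3049 Bond=41.0916
(1,0): Delta=1.7397 Bond=-49.5159
(1,1): Delta=-0.0918 Bond=101.4474
V0=72.1915

Arbitrage-free pricing uses the up-move probability p* = (R−d)/(u−d) = 0.6301, discounting each step at R = 1.11.
Payoffs at expiry: V(2,0)=20.0100, V(2,1)=104.2100, V(2,2)=94.7800
  t=1,j=0: stock 66.3000 → up 91.4940 (V=104.2100), down 43.0950 (V=20.0100). Price 65.8266; hedge Δ=1.7397, bond B=-49.5159.
  t=1,j=1: stock 140.7600 → up 194.2488 (V=94.7800), down 91.4940 (V=104.2100). Price 88.5296; hedge Δ=-0.0918, bond B=101.4474.
  t=0,j=0: stock 102.0000 → up 140.7600 (V=88.5296), down 66.3000 (V=65.8266). Price 72.1915; hedge Δ=0.3049, bond B=41.0916.
As a check, the time-0 holding Δ(0,0)·S0 + B(0,0) comes to 72.1915 — exactly V0.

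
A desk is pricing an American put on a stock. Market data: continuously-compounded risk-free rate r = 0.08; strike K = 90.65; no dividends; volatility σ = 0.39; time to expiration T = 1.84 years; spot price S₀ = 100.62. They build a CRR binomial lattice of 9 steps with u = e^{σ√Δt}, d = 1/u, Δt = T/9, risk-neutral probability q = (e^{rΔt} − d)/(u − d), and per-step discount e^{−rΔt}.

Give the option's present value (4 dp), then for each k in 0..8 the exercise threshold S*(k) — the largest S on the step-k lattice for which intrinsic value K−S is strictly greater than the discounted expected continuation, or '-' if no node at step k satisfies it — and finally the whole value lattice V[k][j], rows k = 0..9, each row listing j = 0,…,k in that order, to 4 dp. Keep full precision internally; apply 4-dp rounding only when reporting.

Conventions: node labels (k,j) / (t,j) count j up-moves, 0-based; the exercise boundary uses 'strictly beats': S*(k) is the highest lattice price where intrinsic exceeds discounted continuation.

price = 10.8299
boundary = - - - 59.2834 49.6992 59.2834 49.6992 59.2834 70.7159
tree:
10.8299
15.8848 6.1815
22.6701 9.6895 2.9118
31.3666 14.8055 4.9432 0.9965
40.9508 21.9450 8.2241 1.8577 0.1768
48.9856 31.3666 13.3388 3.4311 0.3612 0.0000
55.7213 40.9508 20.9266 6.2654 0.7381 0.0000 0.0000
61.3682 48.9856 31.3666 11.2790 1.5081 0.0000 0.0000 0.0000
66.1021 55.7213 40.9508 19.9341 3.0817 0.0000 0.0000 0.0000 0.0000
70.0707 61.3682 48.9856 31.3666 6.2970 0.0000 0.0000 0.0000 0.0000 0.0000

Δt=0.20444  u=1.19284  d=0.83833  q=0.50254  discount=0.98378
step 9 (expiry): payoffs max(K−S,0) = 70.0707 61.3682 48.9856 31.3666 6.2970 0.0000 0.0000 0.0000 0.0000 0.0000
step 8: (k=8,j=0): S=24.5479, K−S=66.1021, hold=64.6315 ⇒ V=66.1021 exercise | (k=8,j=1): S=34.9287, K−S=55.7213, hold=54.2508 ⇒ V=55.7213 exercise | (k=8,j=2): S=49.6992, K−S=40.9508, hold=39.4802 ⇒ V=40.9508 exercise | (k=8,j=3): S=70.7159, K−S=19.9341, hold=18.4636 ⇒ V=19.9341 exercise | (k=8,j=4): S=100.6200, K−S=0.0000, hold=3.0817 ⇒ V=3.0817 continue | (k=8,j=5): S=143.1699, K−S=0.0000, hold=0.0000 ⇒ V=0.0000 continue | (k=8,j=6): S=203.7132, K−S=0.0000, hold=0.0000 ⇒ V=0.0000 continue | (k=8,j=7): S=289.8590, K−S=0.0000, hold=0.0000 ⇒ V=0.0000 continue | (k=8,j=8): S=412.4338, K−S=0.0000, hold=0.0000 ⇒ V=0.0000 continue  boundary S*=70.7159
step 7: (k=7,j=0): S=29.2818, K−S=61.3682, hold=59.8976 ⇒ V=61.3682 exercise | (k=7,j=1): S=41.6644, K−S=48.9856, hold=47.5150 ⇒ V=48.9856 exercise | (k=7,j=2): S=59.2834, K−S=31.3666, hold=29.8960 ⇒ V=31.3666 exercise | (k=7,j=3): S=84.3530, K−S=6.2970, hold=11.2790 ⇒ V=11.2790 continue | (k=7,j=4): S=120.0240, K−S=0.0000, hold=1.5081 ⇒ V=1.5081 continue | (k=7,j=5): S=170.7794, K−S=0.0000, hold=0.0000 ⇒ V=0.0000 continue | (k=7,j=6): S=242.9982, K−S=0.0000, hold=0.0000 ⇒ V=0.0000 continue | (k=7,j=7): S=345.7566, K−S=0.0000, hold=0.0000 ⇒ V=0.0000 continue  boundary S*=59.2834
step 6: (k=6,j=0): S=34.9287, K−S=55.7213, hold=54.2508 ⇒ V=55.7213 exercise | (k=6,j=1): S=49.6992, K−S=40.9508, hold=39.4802 ⇒ V=40.9508 exercise | (k=6,j=2): S=70.7159, K−S=19.9341, hold=20.9266 ⇒ V=20.9266 continue | (k=6,j=3): S=100.6200, K−S=0.0000, hold=6.2654 ⇒ V=6.2654 continue | (k=6,j=4): S=143.1699, K−S=0.0000, hold=0.7381 ⇒ V=0.7381 continue | (k=6,j=5): S=203.7132, K−S=0.0000, hold=0.0000 ⇒ V=0.0000 continue | (k=6,j=6): S=289.8590, K−S=0.0000, hold=0.0000 ⇒ V=0.0000 continue  boundary S*=49.6992
step 5: (k=5,j=0): S=41.6644, K−S=48.9856, hold=47.5150 ⇒ V=48.9856 exercise | (k=5,j=1): S=59.2834, K−S=31.3666, hold=30.3867 ⇒ V=31.3666 exercise | (k=5,j=2): S=84.3530, K−S=6.2970, hold=13.3388 ⇒ V=13.3388 continue | (k=5,j=3): S=120.0240, K−S=0.0000, hold=3.4311 ⇒ V=3.4311 continue | (k=5,j=4): S=170.7794, K−S=0.0000, hold=0.3612 ⇒ V=0.3612 continue | (k=5,j=5): S=242.9982, K−S=0.0000, hold=0.0000 ⇒ V=0.0000 continue  boundary S*=59.2834
step 4: (k=4,j=0): S=49.6992, K−S=40.9508, hold=39.4802 ⇒ V=40.9508 exercise | (k=4,j=1): S=70.7159, K−S=19.9341, hold=21.9450 ⇒ V=21.9450 continue | (k=4,j=2): S=100.6200, K−S=0.0000, hold=8.2241 ⇒ V=8.2241 continue | (k=4,j=3): S=143.1699, K−S=0.0000, hold=1.8577 ⇒ V=1.8577 continue | (k=4,j=4): S=203.7132, K−S=0.0000, hold=0.1768 ⇒ V=0.1768 continue  boundary S*=49.6992
step 3: (k=3,j=0): S=59.2834, K−S=31.3666, hold=30.8902 ⇒ V=31.3666 exercise | (k=3,j=1): S=84.3530, K−S=6.2970, hold=14.8055 ⇒ V=14.8055 continue | (k=3,j=2): S=120.0240, K−S=0.0000, hold=4.9432 ⇒ V=4.9432 continue | (k=3,j=3): S=170.7794, K−S=0.0000, hold=0.9965 ⇒ V=0.9965 continue  boundary S*=59.2834
step 2: (k=2,j=0): S=70.7159, K−S=19.9341, hold=22.6701 ⇒ V=22.6701 continue | (k=2,j=1): S=100.6200, K−S=0.0000, hold=9.6895 ⇒ V=9.6895 continue | (k=2,j=2): S=143.1699, K−S=0.0000, hold=2.9118 ⇒ V=2.9118 continue  boundary S*=-
step 1: (k=1,j=0): S=84.3530, K−S=6.2970, hold=15.8848 ⇒ V=15.8848 continue | (k=1,j=1): S=120.0240, K−S=0.0000, hold=6.1815 ⇒ V=6.1815 continue  boundary S*=-
step 0: (k=0,j=0): S=100.6200, K−S=0.0000, hold=10.8299 ⇒ V=10.8299 continue  boundary S*=-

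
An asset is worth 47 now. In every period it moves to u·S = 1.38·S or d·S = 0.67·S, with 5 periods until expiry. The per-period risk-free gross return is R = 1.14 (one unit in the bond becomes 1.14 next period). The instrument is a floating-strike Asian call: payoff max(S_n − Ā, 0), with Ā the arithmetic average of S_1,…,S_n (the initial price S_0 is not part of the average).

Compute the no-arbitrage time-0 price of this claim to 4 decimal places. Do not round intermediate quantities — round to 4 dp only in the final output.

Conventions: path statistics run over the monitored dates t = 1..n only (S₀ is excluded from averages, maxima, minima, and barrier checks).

price = 12.3195

With p* = (R−d)/(u−d) = 0.6620, sum probability × payoff across the paths and divide by R^5.
Enumerate all 2^5 = 32 price paths (U = up ×1.38, D = down ×0.67); each path with k up-moves has probability p*^k·(1−p*)^(5−k).
DDDDD: Ā=16.5082, payoff=0.0000, prob=0.004413
UDDDD: Ā=34.0019, payoff=0.0000, prob=0.008643
DUDDD: Ā=27.3279, payoff=0.0000, prob=0.008643
UUDDD: Ā=56.2873, payoff=0.0000, prob=0.016925
DDUDD: Ā=22.8563, payoff=0.0000, prob=0.008643
UDUDD: Ā=47.0771, payoff=0.0000, prob=0.016925
DUUDD: Ā=40.4031, payoff=0.0000, prob=0.016925
UUUDD: Ā=83.2184, payoff=0.0000, prob=0.033145
DDDUD: Ā=19.8603, payoff=0.0000, prob=0.008643
UDDUD: Ā=40.9064, payoff=0.0000, prob=0.016925
DUDUD: Ā=34.2324, payoff=0.0000, prob=0.016925
UUDUD: Ā=70.5084, payoff=0.0000, prob=0.033145
DDUUD: Ā=29.7608, payoff=0.0000, prob=0.016925
UDUUD: Ā=61.2983, payoff=0.0000, prob=0.033145
DUUUD: Ā=54.6243, payoff=0.8235, prob=0.033145
UUUUD: Ā=112.5098, payoff=1.6962, prob=0.064910
DDDDU: Ā=17.8530, payoff=0.0000, prob=0.008643
UDDDU: Ā=36.7719, payoff=0.0000, prob=0.016925
DUDDU: Ā=30.0979, payoff=0.0000, prob=0.016925
UUDDU: Ā=61.9928, payoff=0.0000, prob=0.033145
DDUDU: Ā=25.6264, payoff=1.2940, prob=0.016925
UDUDU: Ā=52.7826, payoff=2.6652, prob=0.033145
DUUDU: Ā=46.1086, payoff=9.3392, prob=0.033145
UUUDU: Ā=94.9700, payoff=19.2360, prob=0.064910
DDDUU: Ā=22.6304, payoff=4.2899, prob=0.016925
UDDUU: Ā=46.6119, payoff=8.8360, prob=0.033145
DUDUU: Ā=39.9379, payoff=15.5100, prob=0.033145
UUDUU: Ā=82.2601, payoff=31.9459, prob=0.064910
DDUUU: Ā=35.4663, payoff=19.9816, prob=0.033145
UDUUU: Ā=73.0500, payoff=41.1561, prob=0.064910
DUUUU: Ā=66.3760, payoff=47.8301, prob=0.064910
UUUUU: Ā=136.7146, payoff=98.5157, prob=0.127115
Price = Σ prob·payoff / R^5 = 23.720194 / 1.925415 = 12.3195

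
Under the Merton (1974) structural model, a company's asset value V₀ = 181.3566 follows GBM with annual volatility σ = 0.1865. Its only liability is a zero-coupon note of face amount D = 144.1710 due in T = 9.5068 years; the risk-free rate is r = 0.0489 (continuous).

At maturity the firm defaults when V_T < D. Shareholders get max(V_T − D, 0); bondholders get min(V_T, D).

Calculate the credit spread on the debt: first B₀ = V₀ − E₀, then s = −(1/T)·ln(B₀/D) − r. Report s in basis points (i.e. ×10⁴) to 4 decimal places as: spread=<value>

Apply the equity-as-call identities (strike 144.1710, horizon 9.5068 years):
d₁ = [ln(V₀/D) + (r + σ²/2)T] / (σ√T)
   = [ln(181.3566/144.1710) + (0.0489 + 0.5·0.1865²)·9.5068] / (0.1865·√9.5068)
   = [0.229465 + 0.630216] / 0.575037 = 1.495002
d₂ = d₁ − σ√T = 1.495002 − 0.575037 = 0.919964
N(d₁) = 0.932543,  N(d₂) = 0.821204,  e^(−rT) = 0.628209
E₀ = V₀·N(d₁) − D·e^(−rT)·N(d₂)
   = 181.3566·0.932543 − 144.1710·0.628209·0.821204 = 94.746759
B₀ = V₀ − E₀ = 181.3566 − 94.746759 = 86.609841
spread = −(1/T)·ln(B₀/D) − r = −(1/9.5068)·ln(86.609841/144.1710) − 0.0489 = 0.00470233
in basis points: 0.00470233 × 10⁴ = 47.0233 bp

spread=47.0233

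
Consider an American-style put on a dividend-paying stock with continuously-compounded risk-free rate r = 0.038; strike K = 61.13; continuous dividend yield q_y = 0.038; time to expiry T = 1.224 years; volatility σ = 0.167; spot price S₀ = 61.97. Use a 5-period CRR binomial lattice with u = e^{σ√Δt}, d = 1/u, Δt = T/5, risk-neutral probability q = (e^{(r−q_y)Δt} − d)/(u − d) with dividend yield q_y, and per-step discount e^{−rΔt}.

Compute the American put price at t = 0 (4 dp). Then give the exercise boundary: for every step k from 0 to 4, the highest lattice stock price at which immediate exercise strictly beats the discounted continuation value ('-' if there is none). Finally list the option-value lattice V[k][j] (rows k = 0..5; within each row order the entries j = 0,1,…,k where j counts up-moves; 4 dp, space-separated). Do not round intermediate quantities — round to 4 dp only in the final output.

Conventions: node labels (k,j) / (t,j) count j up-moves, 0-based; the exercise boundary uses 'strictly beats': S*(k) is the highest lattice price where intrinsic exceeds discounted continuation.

params: Δt=0.24480 u=1.08614 d=0.92069 q=0.47935 e^(-rΔt)=0.99074
t_5 payoffs: 20.1323 12.7653 4.0746 0.0000 0.0000 0.0000
t_4: node(4,0) S=44.5291 payoff=16.6009 vs cont=16.4472 → 16.6009 [stop]  node(4,1) S=52.5306 payoff=8.5994 vs cont=8.5198 → 8.5994 [stop]  node(4,2) S=61.9700 payoff=0.0000 vs cont=2.1018 → 2.1018 [wait]  node(4,3) S=73.1056 payoff=0.0000 vs cont=0.0000 → 0.0000 [wait]  node(4,4) S=86.2421 payoff=0.0000 vs cont=0.0000 → 0.0000 [wait]  ⇒ S*(4)=52.5306
t_3: node(3,0) S=48.3647 payoff=12.7653 vs cont=12.6471 → 12.7653 [stop]  node(3,1) S=57.0554 payoff=4.0746 vs cont=5.4339 → 5.4339 [wait]  node(3,2) S=67.3079 payoff=0.0000 vs cont=1.0841 → 1.0841 [wait]  node(3,3) S=79.4026 payoff=0.0000 vs cont=0.0000 → 0.0000 [wait]  ⇒ S*(3)=48.3647
t_2: node(2,0) S=52.5306 payoff=8.5994 vs cont=9.1653 → 9.1653 [wait]  node(2,1) S=61.9700 payoff=0.0000 vs cont=3.3178 → 3.3178 [wait]  node(2,2) S=73.1056 payoff=0.0000 vs cont=0.5592 → 0.5592 [wait]  ⇒ S*(2)=-
t_1: node(1,0) S=57.0554 payoff=4.0746 vs cont=6.3034 → 6.3034 [wait]  node(1,1) S=67.3079 payoff=0.0000 vs cont=1.9770 → 1.9770 [wait]  ⇒ S*(1)=-
t_0: node(0,0) S=61.9700 payoff=0.0000 vs cont=4.1904 → 4.1904 [wait]  ⇒ S*(0)=-

price = 4.1904
boundary = - - - 48.3647 52.5306
tree:
4.1904
6.3034 1.9770
9.1653 3.3178 0.5592
12.7653 5.4339 1.0841 0.0000
16.6009 8.5994 2.1018 0.0000 0.0000
20.1323 12.7653 4.0746 0.0000 0.0000 0.0000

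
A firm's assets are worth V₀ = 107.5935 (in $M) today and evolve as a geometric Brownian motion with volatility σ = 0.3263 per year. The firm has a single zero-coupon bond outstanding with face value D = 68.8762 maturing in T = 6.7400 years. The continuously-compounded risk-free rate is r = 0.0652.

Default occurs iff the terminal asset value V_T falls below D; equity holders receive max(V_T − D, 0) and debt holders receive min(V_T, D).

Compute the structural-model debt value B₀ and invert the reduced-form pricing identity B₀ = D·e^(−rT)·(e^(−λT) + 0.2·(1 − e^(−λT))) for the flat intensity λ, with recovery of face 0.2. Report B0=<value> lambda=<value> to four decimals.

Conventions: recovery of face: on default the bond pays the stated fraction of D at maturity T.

Equity is a call on the firm's assets struck at D = 68.8762:
d₁ = [ln(V₀/D) + (r + σ²/2)T] / (σ√T)
   = [ln(107.5935/68.8762) + (0.0652 + 0.5·0.3263²)·6.7400] / (0.3263·√6.7400)
   = [0.446050 + 0.798258] / 0.847124 = 1.468861
d₂ = d₁ − σ√T = 1.468861 − 0.847124 = 0.621736
N(d₁) = 0.929065,  N(d₂) = 0.732942,  e^(−rT) = 0.644392
E₀ = V₀·N(d₁) − D·e^(−rT)·N(d₂)
   = 107.5935·0.929065 − 68.8762·0.644392·0.732942 = 67.430938
B₀ = V₀ − E₀ = 107.5935 − 67.430938 = 40.162562
e^(−λT) = (B₀·e^(rT)/D − 0.2)/(1 − 0.2) = (40.1626·1.551850/68.8762 − 0.2)/0.8 = 0.88112993
λ = −ln(0.88112993)/6.7400 = 0.018776

B0=40.1626 lambda=0.0188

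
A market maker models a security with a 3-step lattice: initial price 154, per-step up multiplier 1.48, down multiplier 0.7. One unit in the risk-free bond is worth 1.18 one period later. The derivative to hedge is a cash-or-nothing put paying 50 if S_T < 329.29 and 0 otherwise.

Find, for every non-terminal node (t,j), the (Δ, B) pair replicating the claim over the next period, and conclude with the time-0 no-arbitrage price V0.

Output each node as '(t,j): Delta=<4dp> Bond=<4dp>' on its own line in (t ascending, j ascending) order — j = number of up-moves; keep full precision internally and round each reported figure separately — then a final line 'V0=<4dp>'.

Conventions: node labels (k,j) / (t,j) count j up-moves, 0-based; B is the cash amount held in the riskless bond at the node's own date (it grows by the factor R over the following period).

(0,0): Delta=-0.1132 Bond=40.7739
(1,0): Delta=0.0000 Bond=35.9092
(1,1): Delta=-0.1467 Bond=55.7407
(2,0): Delta=0.0000 Bond=42.3729
(2,1): Delta=0.0000 Bond=42.3729
(2,2): Delta=-0.1900 Bond=80.3998
V0=23.3396

Risk-neutral probability p* = (R−d)/(u−d) = (1.18−0.7)/(1.48−0.7) = 0.6154.
Expiry values: V(3,0)=50.0000, V(3,1)=50.0000, V(3,2)=50.0000, V(3,3)=0.0000
  t=2,j=0: stock 75.4600 → up 111.6808 (V=50.0000), down 52.8220 (V=50.0000). Price 42.3729; hedge Δ=0.0000, bond B=42.3729.
  t=2,j=1: stock 159.5440 → up 236.1251 (V=50.0000), down 111.6808 (V=50.0000). Price 42.3729; hedge Δ=0.0000, bond B=42.3729.
  t=2,j=2: stock 337.3216 → up 499.2360 (V=0.0000), down 236.1251 (V=50.0000). Price 16.2973; hedge Δ=-0.1900, bond B=80.3998.
  t=1,j=0: stock 107.8000 → up 159.5440 (V=42.3729), down 75.4600 (V=42.3729). Price 35.9092; hedge Δ=0.0000, bond B=35.9092.
  t=1,j=1: stock 227.9200 → up 337.3216 (V=16.2973), down 159.5440 (V=42.3729). Price 22.3105; hedge Δ=-0.1467, bond B=55.7407.
  t=0,j=0: stock 154.0000 → up 227.9200 (V=22.3105), down 107.8000 (V=35.9092). Price 23.3396; hedge Δ=-0.1132, bond B=40.7739.
Check: Δ(0,0)·S0 + B(0,0) = 23.3396 = V0.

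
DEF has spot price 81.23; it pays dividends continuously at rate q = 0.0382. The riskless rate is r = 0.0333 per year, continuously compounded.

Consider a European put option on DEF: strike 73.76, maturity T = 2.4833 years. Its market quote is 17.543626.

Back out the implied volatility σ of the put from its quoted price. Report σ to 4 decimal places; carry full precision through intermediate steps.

At σ = 0.4682 the Black–Scholes value reproduces the quote:
σ√T = 0.4682·√2.4833 = 0.737812
d₁ = (ln(S/K) + (r−q+σ²/2)T) / (σ√T) = (ln(81.23/73.76) + (0.0333−0.0382+0.4682²/2)·2.4833) / 0.737812 = (0.096468 + 0.260015) / 0.737812 = 0.483163
d₂ = d₁ − σ√T = 0.483163 − 0.737812 = -0.254650
e^{−rT} = 0.920633
e^{−qT} = 0.909498
N(−d₁) = 0.314490,  N(−d₂) = 0.600503
V = K·e^{−rT}·N(−d₂) − S·e^{−qT}·N(−d₁) = 40.777699 − 23.234073 = 17.543626 (matching the quote); vega is positive throughout, so no other σ reproduces this price

sigma = 0.4682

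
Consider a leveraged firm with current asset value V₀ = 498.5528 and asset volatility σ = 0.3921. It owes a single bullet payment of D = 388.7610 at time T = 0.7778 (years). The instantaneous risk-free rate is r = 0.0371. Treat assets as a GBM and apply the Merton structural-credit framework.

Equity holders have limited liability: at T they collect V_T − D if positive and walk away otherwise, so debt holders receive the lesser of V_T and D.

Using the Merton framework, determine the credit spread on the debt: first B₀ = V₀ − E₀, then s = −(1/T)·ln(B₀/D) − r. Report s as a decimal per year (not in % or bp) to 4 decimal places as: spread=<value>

Equity is a call on the firm's assets struck at D = 388.7610:
d₁ = [ln(V₀/D) + (r + σ²/2)T] / (σ√T)
   = [ln(498.5528/388.7610) + (0.0371 + 0.5·0.3921²)·0.7778] / (0.3921·√0.7778)
   = [0.248745 + 0.088647] / 0.345805 = 0.975671
d₂ = d₁ − σ√T = 0.975671 − 0.345805 = 0.629866
N(d₁) = 0.835386,  N(d₂) = 0.735609,  e^(−rT) = 0.971556
E₀ = V₀·N(d₁) − D·e^(−rT)·N(d₂)
   = 498.5528·0.835386 − 388.7610·0.971556·0.735609 = 138.642368
B₀ = V₀ − E₀ = 498.5528 − 138.642368 = 359.910432
spread = −(1/T)·ln(B₀/D) − r = −(1/0.7778)·ln(359.910432/388.7610) − 0.0371 = 0.06203803

spread=0.0620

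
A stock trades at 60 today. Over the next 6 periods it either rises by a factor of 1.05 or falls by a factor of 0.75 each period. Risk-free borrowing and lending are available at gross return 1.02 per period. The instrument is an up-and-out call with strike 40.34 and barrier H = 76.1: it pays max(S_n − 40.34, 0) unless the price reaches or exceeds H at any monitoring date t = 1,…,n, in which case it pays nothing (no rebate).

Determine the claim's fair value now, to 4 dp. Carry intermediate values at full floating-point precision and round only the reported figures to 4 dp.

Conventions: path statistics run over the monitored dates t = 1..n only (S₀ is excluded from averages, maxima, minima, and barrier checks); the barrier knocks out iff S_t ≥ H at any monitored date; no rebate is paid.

No-arbitrage gives p* = (R−d)/(u−d) = 0.9000: enumerate every path, weight its payoff by its p*-probability, and discount by R^6.
Enumerate all 2^6 = 64 price paths (U = up ×1.05, D = down ×0.75); each path with k up-moves has probability p*^k·(1−p*)^(6−k).
DDDDDD: M=45.0000, payoff=0.0000, prob=0.000001
UDDDDD: M=63.0000, payoff=0.0000, prob=0.000009
DUDDDD: M=47.2500, payoff=0.0000, prob=0.000009
UUDDDD: M=66.1500, payoff=0.0000, prob=0.000081
DDUDDD: M=45.0000, payoff=0.0000, prob=0.000009
UDUDDD: M=63.0000, payoff=0.0000, prob=0.000081
DUUDDD: M=49.6125, payoff=0.0000, prob=0.000081
UUUDDD: M=69.4575, payoff=0.0000, prob=0.000729
DDDUDD: M=45.0000, payoff=0.0000, prob=0.000009
UDDUDD: M=63.0000, payoff=0.0000, prob=0.000081
DUDUDD: M=47.2500, payoff=0.0000, prob=0.000081
UUDUDD: M=66.1500, payoff=0.0000, prob=0.000729
DDUUDD: M=45.0000, payoff=0.0000, prob=0.000081
UDUUDD: M=63.0000, payoff=0.0000, prob=0.000729
DUUUDD: M=52.0931, payoff=0.0000, prob=0.000729
UUUUDD: M=72.9304, payoff=0.6833, prob=0.006561
DDDDUD: M=45.0000, payoff=0.0000, prob=0.000009
UDDDUD: M=63.0000, payoff=0.0000, prob=0.000081
DUDDUD: M=47.2500, payoff=0.0000, prob=0.000081
UUDDUD: M=66.1500, payoff=0.0000, prob=0.000729
DDUDUD: M=45.0000, payoff=0.0000, prob=0.000081
UDUDUD: M=63.0000, payoff=0.0000, prob=0.000729
DUUDUD: M=49.6125, payoff=0.0000, prob=0.000729
UUUDUD: M=69.4575, payoff=0.6833, prob=0.006561
DDDUUD: M=45.0000, payoff=0.0000, prob=0.000081
UDDUUD: M=63.0000, payoff=0.0000, prob=0.000729
DUDUUD: M=47.2500, payoff=0.0000, prob=0.000729
UUDUUD: M=66.1500, payoff=0.6833, prob=0.006561
DDUUUD: M=45.0000, payoff=0.0000, prob=0.000729
UDUUUD: M=63.0000, payoff=0.6833, prob=0.006561
DUUUUD: M=54.6978, payoff=0.6833, prob=0.006561
UUUUUD: M=76.5769, payoff=0.0000, prob=0.059049
DDDDDU: M=45.0000, payoff=0.0000, prob=0.000009
UDDDDU: M=63.0000, payoff=0.0000, prob=0.000081
DUDDDU: M=47.2500, payoff=0.0000, prob=0.000081
UUDDDU: M=66.1500, payoff=0.0000, prob=0.000729
DDUDDU: M=45.0000, payoff=0.0000, prob=0.000081
UDUDDU: M=63.0000, payoff=0.0000, prob=0.000729
DUUDDU: M=49.6125, payoff=0.0000, prob=0.000729
UUUDDU: M=69.4575, payoff=0.6833, prob=0.006561
DDDUDU: M=45.0000, payoff=0.0000, prob=0.000081
UDDUDU: M=63.0000, payoff=0.0000, prob=0.000729
DUDUDU: M=47.2500, payoff=0.0000, prob=0.000729
UUDUDU: M=66.1500, payoff=0.6833, prob=0.006561
DDUUDU: M=45.0000, payoff=0.0000, prob=0.000729
UDUUDU: M=63.0000, payoff=0.6833, prob=0.006561
DUUUDU: M=52.0931, payoff=0.6833, prob=0.006561
UUUUDU: M=72.9304, payoff=17.0927, prob=0.059049
DDDDUU: M=45.0000, payoff=0.0000, prob=0.000081
UDDDUU: M=63.0000, payoff=0.0000, prob=0.000729
DUDDUU: M=47.2500, payoff=0.0000, prob=0.000729
UUDDUU: M=66.1500, payoff=0.6833, prob=0.006561
DDUDUU: M=45.0000, payoff=0.0000, prob=0.000729
UDUDUU: M=63.0000, payoff=0.6833, prob=0.006561
DUUDUU: M=49.6125, payoff=0.6833, prob=0.006561
UUUDUU: M=69.4575, payoff=17.0927, prob=0.059049
DDDUUU: M=45.0000, payoff=0.0000, prob=0.000729
UDDUUU: M=63.0000, payoff=0.6833, prob=0.006561
DUDUUU: M=47.2500, payoff=0.6833, prob=0.006561
UUDUUU: M=66.1500, payoff=17.0927, prob=0.059049
DDUUUU: M=45.0000, payoff=0.6833, prob=0.006561
UDUUUU: M=63.0000, payoff=17.0927, prob=0.059049
DUUUUU: M=57.4327, payoff=17.0927, prob=0.059049
UUUUUU: M=80.4057, payoff=0.0000, prob=0.531441
Price = Σ prob·payoff / R^6 = 5.113776 / 1.126162 = 4.5409

price = 4.5409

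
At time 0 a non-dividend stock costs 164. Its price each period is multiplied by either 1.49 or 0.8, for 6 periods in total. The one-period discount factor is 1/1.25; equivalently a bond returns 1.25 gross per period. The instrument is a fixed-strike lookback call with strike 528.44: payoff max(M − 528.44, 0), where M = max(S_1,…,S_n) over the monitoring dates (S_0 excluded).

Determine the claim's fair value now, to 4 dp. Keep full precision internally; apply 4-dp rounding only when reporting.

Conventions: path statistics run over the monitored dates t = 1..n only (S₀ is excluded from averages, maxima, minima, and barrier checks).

price = 60.6563

With p* = (R−d)/(u−d) = 0.6522, sum probability × payoff across the paths and divide by R^6.
Enumerate all 2^6 = 64 price paths (U = up ×1.49, D = down ×0.8); each path with k up-moves has probability p*^k·(1−p*)^(6−k).
DDDDDD: M=131.2000, payoff=0.0000, prob=0.001771
UDDDDD: M=244.3600, payoff=0.0000, prob=0.003320
DUDDDD: M=195.4880, payoff=0.0000, prob=0.003320
UUDDDD: M=364.0964, payoff=0.0000, prob=0.006226
DDUDDD: M=156.3904, payoff=0.0000, prob=0.003320
UDUDDD: M=291.2771, payoff=0.0000, prob=0.006226
DUUDDD: M=291.2771, payoff=0.0000, prob=0.006226
UUUDDD: M=542.5036, payoff=14.0636, prob=0.011673
DDDUDD: M=131.2000, payoff=0.0000, prob=0.003320
UDDUDD: M=244.3600, payoff=0.0000, prob=0.006226
DUDUDD: M=233.0217, payoff=0.0000, prob=0.006226
UUDUDD: M=434.0029, payoff=0.0000, prob=0.011673
DDUUDD: M=233.0217, payoff=0.0000, prob=0.006226
UDUUDD: M=434.0029, payoff=0.0000, prob=0.011673
DUUUDD: M=434.0029, payoff=0.0000, prob=0.011673
UUUUDD: M=808.3304, payoff=279.8904, prob=0.021887
DDDDUD: M=131.2000, payoff=0.0000, prob=0.003320
UDDDUD: M=244.3600, payoff=0.0000, prob=0.006226
DUDDUD: M=195.4880, payoff=0.0000, prob=0.006226
UUDDUD: M=364.0964, payoff=0.0000, prob=0.011673
DDUDUD: M=186.4174, payoff=0.0000, prob=0.006226
UDUDUD: M=347.2023, payoff=0.0000, prob=0.011673
DUUDUD: M=347.2023, payoff=0.0000, prob=0.011673
UUUDUD: M=646.6643, payoff=118.2243, prob=0.021887
DDDUUD: M=186.4174, payoff=0.0000, prob=0.006226
UDDUUD: M=347.2023, payoff=0.0000, prob=0.011673
DUDUUD: M=347.2023, payoff=0.0000, prob=0.011673
UUDUUD: M=646.6643, payoff=118.2243, prob=0.021887
DDUUUD: M=347.2023, payoff=0.0000, prob=0.011673
UDUUUD: M=646.6643, payoff=118.2243, prob=0.021887
DUUUUD: M=646.6643, payoff=118.2243, prob=0.021887
UUUUUD: M=1204.4123, payoff=675.9723, prob=0.041037
DDDDDU: M=131.2000, payoff=0.0000, prob=0.003320
UDDDDU: M=244.3600, payoff=0.0000, prob=0.006226
DUDDDU: M=195.4880, payoff=0.0000, prob=0.006226
UUDDDU: M=364.0964, payoff=0.0000, prob=0.011673
DDUDDU: M=156.3904, payoff=0.0000, prob=0.006226
UDUDDU: M=291.2771, payoff=0.0000, prob=0.011673
DUUDDU: M=291.2771, payoff=0.0000, prob=0.011673
UUUDDU: M=542.5036, payoff=14.0636, prob=0.021887
DDDUDU: M=149.1339, payoff=0.0000, prob=0.006226
UDDUDU: M=277.7619, payoff=0.0000, prob=0.011673
DUDUDU: M=277.7619, payoff=0.0000, prob=0.011673
UUDUDU: M=517.3315, payoff=0.0000, prob=0.021887
DDUUDU: M=277.7619, payoff=0.0000, prob=0.011673
UDUUDU: M=517.3315, payoff=0.0000, prob=0.021887
DUUUDU: M=517.3315, payoff=0.0000, prob=0.021887
UUUUDU: M=963.5299, payoff=435.0899, prob=0.041037
DDDDUU: M=149.1339, payoff=0.0000, prob=0.006226
UDDDUU: M=277.7619, payoff=0.0000, prob=0.011673
DUDDUU: M=277.7619, payoff=0.0000, prob=0.011673
UUDDUU: M=517.3315, payoff=0.0000, prob=0.021887
DDUDUU: M=277.7619, payoff=0.0000, prob=0.011673
UDUDUU: M=517.3315, payoff=0.0000, prob=0.021887
DUUDUU: M=517.3315, payoff=0.0000, prob=0.021887
UUUDUU: M=963.5299, payoff=435.0899, prob=0.041037
DDDUUU: M=277.7619, payoff=0.0000, prob=0.011673
UDDUUU: M=517.3315, payoff=0.0000, prob=0.021887
DUDUUU: M=517.3315, payoff=0.0000, prob=0.021887
UUDUUU: M=963.5299, payoff=435.0899, prob=0.041037
DDUUUU: M=517.3315, payoff=0.0000, prob=0.021887
UDUUUU: M=963.5299, payoff=435.0899, prob=0.041037
DUUUUU: M=963.5299, payoff=435.0899, prob=0.041037
UUUUUU: M=1794.5744, payoff=1266.1344, prob=0.076945
Price = Σ prob·payoff / R^6 = 231.385434 / 3.814697 = 60.6563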